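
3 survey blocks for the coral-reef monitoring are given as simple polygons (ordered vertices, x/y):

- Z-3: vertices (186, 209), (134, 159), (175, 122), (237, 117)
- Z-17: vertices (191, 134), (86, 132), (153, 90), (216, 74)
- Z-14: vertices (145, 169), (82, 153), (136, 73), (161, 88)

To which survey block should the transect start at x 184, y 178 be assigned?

Cast a ray rightward from (184, 178). For each polygon, the edges (by vertex number in listed order) whose endpoints lie on opposite sides of y = 178, where each meets that height, and whether that is right or left of the point:
Z-3: 1–2 at x≈153.8 (left), 4–1 at x≈203.2 (right) → 1 crossing.
Z-17: no edge straddles that height → 0 crossings.
Z-14: no edge straddles that height → 0 crossings.
Only Z-3 has an odd count, so the point is inside Z-3.

Z-3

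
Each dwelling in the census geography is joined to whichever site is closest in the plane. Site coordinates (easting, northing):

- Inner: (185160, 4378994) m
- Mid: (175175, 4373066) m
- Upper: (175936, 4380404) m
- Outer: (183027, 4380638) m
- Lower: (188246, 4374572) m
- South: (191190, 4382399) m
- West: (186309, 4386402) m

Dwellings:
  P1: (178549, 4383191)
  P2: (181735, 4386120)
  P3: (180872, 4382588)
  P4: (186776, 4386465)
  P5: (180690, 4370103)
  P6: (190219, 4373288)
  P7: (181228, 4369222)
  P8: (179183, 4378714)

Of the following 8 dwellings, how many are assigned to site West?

2

P1 → Upper
P2 → West
P3 → Outer
P4 → West
P5 → Mid
P6 → Lower
P7 → Mid
P8 → Upper
2 of the 8 go to West.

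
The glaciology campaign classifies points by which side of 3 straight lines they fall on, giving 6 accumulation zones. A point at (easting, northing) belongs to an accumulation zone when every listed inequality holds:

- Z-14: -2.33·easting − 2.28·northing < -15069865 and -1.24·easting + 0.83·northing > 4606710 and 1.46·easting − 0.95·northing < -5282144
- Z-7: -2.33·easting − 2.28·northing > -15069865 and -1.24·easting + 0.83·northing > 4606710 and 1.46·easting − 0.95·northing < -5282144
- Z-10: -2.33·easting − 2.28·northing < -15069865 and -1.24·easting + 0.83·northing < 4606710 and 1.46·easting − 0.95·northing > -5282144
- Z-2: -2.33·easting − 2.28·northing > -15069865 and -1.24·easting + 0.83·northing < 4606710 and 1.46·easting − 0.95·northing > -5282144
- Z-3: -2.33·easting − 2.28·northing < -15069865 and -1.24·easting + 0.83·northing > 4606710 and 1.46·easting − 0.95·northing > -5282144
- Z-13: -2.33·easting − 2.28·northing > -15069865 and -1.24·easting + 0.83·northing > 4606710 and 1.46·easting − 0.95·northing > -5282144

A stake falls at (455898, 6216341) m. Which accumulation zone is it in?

-2.33·455898 − 2.28·6216341 = -15235499.820, which is < -15069865
-1.24·455898 + 0.83·6216341 = 4594249.510, which is < 4606710
1.46·455898 − 0.95·6216341 = -5239912.870, which is > -5282144
This sign pattern matches Z-10.

Z-10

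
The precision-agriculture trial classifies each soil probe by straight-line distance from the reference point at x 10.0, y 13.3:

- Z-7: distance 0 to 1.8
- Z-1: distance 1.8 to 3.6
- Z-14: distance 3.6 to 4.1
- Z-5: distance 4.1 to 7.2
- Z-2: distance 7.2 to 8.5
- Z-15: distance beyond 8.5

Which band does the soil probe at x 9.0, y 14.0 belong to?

Z-7

Distance = √((9.0−10.0)² + (14.0−13.3)²) = √(1.000 + 0.490) = 1.221.
0 ≤ 1.221 < 1.8 → Z-7.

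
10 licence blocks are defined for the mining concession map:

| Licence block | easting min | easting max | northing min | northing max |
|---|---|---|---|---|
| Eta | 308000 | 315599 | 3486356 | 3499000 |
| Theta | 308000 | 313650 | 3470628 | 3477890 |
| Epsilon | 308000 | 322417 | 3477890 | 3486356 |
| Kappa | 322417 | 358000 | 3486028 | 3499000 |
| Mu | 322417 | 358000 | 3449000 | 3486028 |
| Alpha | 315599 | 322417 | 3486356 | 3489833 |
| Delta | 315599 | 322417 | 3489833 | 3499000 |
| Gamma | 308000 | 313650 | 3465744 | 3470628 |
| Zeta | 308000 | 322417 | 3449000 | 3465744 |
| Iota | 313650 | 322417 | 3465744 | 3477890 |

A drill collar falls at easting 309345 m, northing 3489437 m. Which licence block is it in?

Eta

The point has easting = 309345 and northing = 3489437.
Only Eta satisfies 308000 ≤ easting ≤ 315599 and 3486356 ≤ northing ≤ 3499000.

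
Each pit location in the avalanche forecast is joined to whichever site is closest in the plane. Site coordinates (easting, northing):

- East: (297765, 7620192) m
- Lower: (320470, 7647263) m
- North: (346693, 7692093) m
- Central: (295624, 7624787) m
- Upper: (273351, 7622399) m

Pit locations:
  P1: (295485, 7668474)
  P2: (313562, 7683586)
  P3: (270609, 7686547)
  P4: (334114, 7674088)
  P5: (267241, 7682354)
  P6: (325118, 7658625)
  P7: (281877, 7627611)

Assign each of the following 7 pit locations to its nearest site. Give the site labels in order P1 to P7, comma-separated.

Lower, North, Lower, North, Upper, Lower, Upper

P1 → Lower (d²=1074156746.00)
P2 → North (d²=1170032210.00)
P3 → Lower (d²=4029351977.00)
P4 → North (d²=482411266.00)
P5 → Upper (d²=3631934125.00)
P6 → Lower (d²=150698948.00)
P7 → Upper (d²=99857620.00)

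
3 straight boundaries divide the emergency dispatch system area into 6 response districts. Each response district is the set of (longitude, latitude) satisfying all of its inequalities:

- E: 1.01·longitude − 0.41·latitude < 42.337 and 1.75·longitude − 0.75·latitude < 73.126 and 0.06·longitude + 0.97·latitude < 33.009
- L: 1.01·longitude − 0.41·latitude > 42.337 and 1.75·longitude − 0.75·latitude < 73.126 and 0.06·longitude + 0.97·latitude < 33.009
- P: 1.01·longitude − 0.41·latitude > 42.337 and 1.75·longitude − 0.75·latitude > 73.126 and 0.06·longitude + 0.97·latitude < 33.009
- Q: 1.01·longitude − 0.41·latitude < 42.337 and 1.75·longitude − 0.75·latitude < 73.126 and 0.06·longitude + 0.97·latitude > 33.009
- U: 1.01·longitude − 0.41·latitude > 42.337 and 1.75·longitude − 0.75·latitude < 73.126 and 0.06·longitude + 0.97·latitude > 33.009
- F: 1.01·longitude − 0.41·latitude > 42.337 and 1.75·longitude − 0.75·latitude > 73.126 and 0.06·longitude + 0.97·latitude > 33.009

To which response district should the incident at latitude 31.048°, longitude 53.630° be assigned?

1.01·53.630 − 0.41·31.048 = 41.437, which is < 42.337
1.75·53.630 − 0.75·31.048 = 70.567, which is < 73.126
0.06·53.630 + 0.97·31.048 = 33.334, which is > 33.009
This sign pattern matches Q.

Q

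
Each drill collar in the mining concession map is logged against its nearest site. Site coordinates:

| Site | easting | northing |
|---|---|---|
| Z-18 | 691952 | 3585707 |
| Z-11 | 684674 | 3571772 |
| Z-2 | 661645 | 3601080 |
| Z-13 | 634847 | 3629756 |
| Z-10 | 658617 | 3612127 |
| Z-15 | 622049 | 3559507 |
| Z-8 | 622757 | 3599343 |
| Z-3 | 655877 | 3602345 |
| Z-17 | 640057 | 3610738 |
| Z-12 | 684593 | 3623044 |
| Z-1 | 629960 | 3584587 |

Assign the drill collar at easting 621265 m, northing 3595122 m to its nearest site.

Squared distances to each site:
Z-18: 5085294194.000; Z-11: 4565923781.000; Z-2: 1666042164.000; Z-13: 1383984680.000; Z-10: 1684341929.000; Z-15: 1269042881.000; Z-8: 20042905.000; Z-3: 1250162273.000; Z-17: 596998720.000; Z-12: 4790073668.000; Z-1: 186589250.000.
Minimum at Z-8.

Z-8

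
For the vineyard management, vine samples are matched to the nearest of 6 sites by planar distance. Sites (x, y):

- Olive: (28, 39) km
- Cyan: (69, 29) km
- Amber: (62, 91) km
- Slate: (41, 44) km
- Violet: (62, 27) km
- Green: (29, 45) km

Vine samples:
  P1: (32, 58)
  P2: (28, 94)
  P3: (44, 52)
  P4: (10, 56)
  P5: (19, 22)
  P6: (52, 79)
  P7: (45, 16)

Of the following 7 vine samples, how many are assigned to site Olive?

1

P1 → Green
P2 → Amber
P3 → Slate
P4 → Green
P5 → Olive
P6 → Amber
P7 → Violet
1 of the 7 goes to Olive.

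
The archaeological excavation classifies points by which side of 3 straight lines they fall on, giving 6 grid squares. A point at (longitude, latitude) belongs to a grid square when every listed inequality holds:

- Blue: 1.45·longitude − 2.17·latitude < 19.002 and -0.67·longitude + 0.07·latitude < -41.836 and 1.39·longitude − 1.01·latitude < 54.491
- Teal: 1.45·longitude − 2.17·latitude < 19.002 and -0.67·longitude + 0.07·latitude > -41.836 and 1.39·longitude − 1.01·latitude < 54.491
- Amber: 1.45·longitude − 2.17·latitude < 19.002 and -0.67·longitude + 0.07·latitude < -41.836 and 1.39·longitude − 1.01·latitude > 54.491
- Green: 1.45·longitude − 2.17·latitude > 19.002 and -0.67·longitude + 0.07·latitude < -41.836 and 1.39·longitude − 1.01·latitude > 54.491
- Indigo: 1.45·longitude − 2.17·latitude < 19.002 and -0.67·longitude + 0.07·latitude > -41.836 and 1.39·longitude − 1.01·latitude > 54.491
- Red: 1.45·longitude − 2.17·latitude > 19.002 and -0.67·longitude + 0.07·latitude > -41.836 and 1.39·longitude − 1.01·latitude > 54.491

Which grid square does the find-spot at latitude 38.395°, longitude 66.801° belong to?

Blue

1.45·66.801 − 2.17·38.395 = 13.544, which is < 19.002
-0.67·66.801 + 0.07·38.395 = -42.069, which is < -41.836
1.39·66.801 − 1.01·38.395 = 54.074, which is < 54.491
This sign pattern matches Blue.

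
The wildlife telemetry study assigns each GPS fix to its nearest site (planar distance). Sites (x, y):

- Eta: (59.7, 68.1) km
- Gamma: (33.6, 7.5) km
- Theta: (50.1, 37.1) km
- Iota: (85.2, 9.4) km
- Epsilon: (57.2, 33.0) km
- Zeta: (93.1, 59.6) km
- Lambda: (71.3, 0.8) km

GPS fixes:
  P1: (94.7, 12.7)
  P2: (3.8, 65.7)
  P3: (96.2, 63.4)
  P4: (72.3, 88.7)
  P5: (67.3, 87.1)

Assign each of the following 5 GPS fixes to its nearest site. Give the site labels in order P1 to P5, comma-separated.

Iota, Theta, Zeta, Eta, Eta

P1 → Iota (d²=101.14)
P2 → Theta (d²=2961.65)
P3 → Zeta (d²=24.05)
P4 → Eta (d²=583.12)
P5 → Eta (d²=418.76)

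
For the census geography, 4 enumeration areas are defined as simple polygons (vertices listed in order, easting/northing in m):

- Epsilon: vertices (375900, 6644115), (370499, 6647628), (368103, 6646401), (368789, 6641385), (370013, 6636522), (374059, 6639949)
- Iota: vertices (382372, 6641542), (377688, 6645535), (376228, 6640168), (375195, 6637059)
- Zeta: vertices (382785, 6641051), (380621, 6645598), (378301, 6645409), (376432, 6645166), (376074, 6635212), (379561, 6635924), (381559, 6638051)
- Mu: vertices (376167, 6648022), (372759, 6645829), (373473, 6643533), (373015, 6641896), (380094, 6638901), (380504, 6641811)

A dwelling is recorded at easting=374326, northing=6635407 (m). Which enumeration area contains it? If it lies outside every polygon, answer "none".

Cast a ray rightward from (374326, 6635407). For each polygon, the edges (by vertex number in listed order) whose endpoints lie on opposite sides of northing = 6635407, where each meets that height, and whether that is right or left of the point:
Epsilon: no edge straddles that height → 0 crossings.
Iota: no edge straddles that height → 0 crossings.
Zeta: 4–5 at easting≈376081.0 (right), 5–6 at easting≈377029.0 (right) → 2 crossings.
Mu: no edge straddles that height → 0 crossings.
All counts are even, so the point lies outside every listed polygon.

none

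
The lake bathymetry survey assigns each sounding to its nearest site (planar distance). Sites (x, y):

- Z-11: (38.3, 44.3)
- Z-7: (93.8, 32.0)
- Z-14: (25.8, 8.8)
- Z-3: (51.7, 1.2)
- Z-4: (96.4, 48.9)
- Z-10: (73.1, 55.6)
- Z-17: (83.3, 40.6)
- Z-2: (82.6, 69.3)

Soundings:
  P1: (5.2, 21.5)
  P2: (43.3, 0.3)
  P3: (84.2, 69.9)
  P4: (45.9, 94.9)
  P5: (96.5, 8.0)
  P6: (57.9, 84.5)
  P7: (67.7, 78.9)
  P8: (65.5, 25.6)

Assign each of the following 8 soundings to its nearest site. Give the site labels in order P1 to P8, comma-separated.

P1 → Z-14 (d²=585.65)
P2 → Z-3 (d²=71.37)
P3 → Z-2 (d²=2.92)
P4 → Z-2 (d²=2002.25)
P5 → Z-7 (d²=583.29)
P6 → Z-2 (d²=841.13)
P7 → Z-2 (d²=314.17)
P8 → Z-17 (d²=541.84)

Z-14, Z-3, Z-2, Z-2, Z-7, Z-2, Z-2, Z-17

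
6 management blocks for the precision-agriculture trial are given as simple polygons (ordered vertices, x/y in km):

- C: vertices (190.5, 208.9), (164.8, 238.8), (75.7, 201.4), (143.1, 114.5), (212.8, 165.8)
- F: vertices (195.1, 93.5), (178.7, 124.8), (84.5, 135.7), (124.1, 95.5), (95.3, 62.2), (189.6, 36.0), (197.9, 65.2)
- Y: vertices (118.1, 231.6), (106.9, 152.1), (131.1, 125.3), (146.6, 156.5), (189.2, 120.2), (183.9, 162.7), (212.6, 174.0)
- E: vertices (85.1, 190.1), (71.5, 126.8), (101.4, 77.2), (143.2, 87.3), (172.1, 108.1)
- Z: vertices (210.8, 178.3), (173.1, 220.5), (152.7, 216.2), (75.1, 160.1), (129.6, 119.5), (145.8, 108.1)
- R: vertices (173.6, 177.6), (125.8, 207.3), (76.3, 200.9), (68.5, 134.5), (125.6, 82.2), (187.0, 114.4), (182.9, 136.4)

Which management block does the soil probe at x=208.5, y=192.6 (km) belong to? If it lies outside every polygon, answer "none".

Cast a ray rightward from (208.5, 192.6). For each polygon, the edges (by vertex number in listed order) whose endpoints lie on opposite sides of y = 192.6, where each meets that height, and whether that is right or left of the point:
C: 3–4 at x≈82.53 (left), 5–1 at x≈198.93 (left) → 0 crossings.
F: no edge straddles that height → 0 crossings.
Y: 1–2 at x≈112.61 (left), 7–1 at x≈182.08 (left) → 0 crossings.
E: no edge straddles that height → 0 crossings.
Z: 1–2 at x≈198.02 (left), 3–4 at x≈120.06 (left) → 0 crossings.
R: 1–2 at x≈149.46 (left), 3–4 at x≈75.33 (left) → 0 crossings.
All counts are even, so the point lies outside every listed polygon.

none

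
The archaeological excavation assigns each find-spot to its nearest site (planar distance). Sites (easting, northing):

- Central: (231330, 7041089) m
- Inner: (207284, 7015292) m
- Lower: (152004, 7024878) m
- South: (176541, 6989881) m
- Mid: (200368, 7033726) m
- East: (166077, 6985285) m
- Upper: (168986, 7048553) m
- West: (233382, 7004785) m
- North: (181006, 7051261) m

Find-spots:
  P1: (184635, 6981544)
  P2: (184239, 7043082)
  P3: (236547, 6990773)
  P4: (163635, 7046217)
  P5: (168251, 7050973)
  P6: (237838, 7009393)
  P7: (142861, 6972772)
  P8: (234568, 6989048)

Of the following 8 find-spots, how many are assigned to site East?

P1 → South
P2 → North
P3 → West
P4 → Upper
P5 → Upper
P6 → West
P7 → East
P8 → West
1 of the 8 goes to East.

1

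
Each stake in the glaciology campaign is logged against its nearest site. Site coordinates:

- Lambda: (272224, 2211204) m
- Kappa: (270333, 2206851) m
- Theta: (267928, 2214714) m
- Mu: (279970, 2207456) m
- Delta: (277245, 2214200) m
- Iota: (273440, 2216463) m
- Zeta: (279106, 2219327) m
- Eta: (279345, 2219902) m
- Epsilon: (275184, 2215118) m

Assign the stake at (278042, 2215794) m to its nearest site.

Squared distances to each site:
Lambda: 54917224.000; Kappa: 139405930.000; Theta: 103459396.000; Mu: 73239428.000; Delta: 3176045.000; Iota: 21625965.000; Zeta: 13614185.000; Eta: 18573473.000; Epsilon: 8625140.000.
Minimum at Delta.

Delta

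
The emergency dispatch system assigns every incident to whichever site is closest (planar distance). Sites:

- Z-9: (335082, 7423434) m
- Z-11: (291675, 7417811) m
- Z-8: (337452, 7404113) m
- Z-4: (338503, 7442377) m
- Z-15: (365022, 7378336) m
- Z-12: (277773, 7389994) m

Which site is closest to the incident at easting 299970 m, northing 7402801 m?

Z-11

Squared distances to each site:
Z-9: 1658573233.000; Z-11: 294107125.000; Z-8: 1406621668.000; Z-4: 3051051865.000; Z-15: 4830298929.000; Z-12: 656726058.000.
Minimum at Z-11.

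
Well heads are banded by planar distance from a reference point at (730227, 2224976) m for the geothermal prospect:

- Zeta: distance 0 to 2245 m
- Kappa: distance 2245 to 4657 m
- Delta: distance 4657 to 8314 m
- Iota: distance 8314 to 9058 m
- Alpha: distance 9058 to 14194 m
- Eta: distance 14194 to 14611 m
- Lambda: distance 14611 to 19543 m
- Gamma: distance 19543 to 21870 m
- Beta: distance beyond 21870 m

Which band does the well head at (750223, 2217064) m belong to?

Distance = √((750223−730227)² + (2217064−2224976)²) = √(399840016.000 + 62599744.000) = 21504.413 m.
19543 ≤ 21504.413 < 21870 → Gamma.

Gamma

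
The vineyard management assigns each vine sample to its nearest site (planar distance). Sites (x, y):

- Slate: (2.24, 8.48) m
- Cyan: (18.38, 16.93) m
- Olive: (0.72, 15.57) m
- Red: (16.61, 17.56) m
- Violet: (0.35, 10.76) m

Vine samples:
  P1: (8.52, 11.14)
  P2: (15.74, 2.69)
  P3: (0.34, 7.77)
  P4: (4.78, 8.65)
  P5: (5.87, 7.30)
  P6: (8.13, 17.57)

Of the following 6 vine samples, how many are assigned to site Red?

0

P1 → Slate
P2 → Cyan
P3 → Slate
P4 → Slate
P5 → Slate
P6 → Olive
0 of the 6 go to Red.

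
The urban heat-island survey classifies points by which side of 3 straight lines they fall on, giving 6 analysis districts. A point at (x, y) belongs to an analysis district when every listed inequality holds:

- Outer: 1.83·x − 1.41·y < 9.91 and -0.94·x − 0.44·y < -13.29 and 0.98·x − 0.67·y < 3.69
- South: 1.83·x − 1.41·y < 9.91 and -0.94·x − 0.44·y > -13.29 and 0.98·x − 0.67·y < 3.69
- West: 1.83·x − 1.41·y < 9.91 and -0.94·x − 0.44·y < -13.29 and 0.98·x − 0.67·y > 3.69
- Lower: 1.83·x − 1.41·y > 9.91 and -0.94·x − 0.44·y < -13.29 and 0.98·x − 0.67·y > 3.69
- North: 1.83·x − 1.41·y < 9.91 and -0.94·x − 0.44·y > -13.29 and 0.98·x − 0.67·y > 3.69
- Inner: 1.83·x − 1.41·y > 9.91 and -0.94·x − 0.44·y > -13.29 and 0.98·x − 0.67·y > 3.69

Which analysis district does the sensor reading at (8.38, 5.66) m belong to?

North

1.83·8.38 − 1.41·5.66 = 7.355, which is < 9.91
-0.94·8.38 − 0.44·5.66 = -10.368, which is > -13.29
0.98·8.38 − 0.67·5.66 = 4.420, which is > 3.69
This sign pattern matches North.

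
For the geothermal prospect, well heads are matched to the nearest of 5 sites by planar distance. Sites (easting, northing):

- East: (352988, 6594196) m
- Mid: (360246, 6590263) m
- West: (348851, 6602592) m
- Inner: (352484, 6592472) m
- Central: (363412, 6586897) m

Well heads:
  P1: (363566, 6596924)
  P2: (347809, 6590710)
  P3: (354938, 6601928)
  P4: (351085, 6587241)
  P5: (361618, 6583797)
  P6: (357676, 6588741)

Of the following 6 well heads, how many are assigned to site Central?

1

P1 → Mid
P2 → Inner
P3 → West
P4 → Inner
P5 → Central
P6 → Mid
1 of the 6 goes to Central.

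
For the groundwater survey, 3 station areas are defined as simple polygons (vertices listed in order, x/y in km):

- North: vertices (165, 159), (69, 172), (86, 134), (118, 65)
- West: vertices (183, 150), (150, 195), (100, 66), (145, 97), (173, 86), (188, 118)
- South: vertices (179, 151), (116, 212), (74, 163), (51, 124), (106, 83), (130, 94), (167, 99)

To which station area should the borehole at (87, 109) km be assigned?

Cast a ray rightward from (87, 109). For each polygon, the edges (by vertex number in listed order) whose endpoints lie on opposite sides of y = 109, where each meets that height, and whether that is right or left of the point:
North: 3–4 at x≈97.6 (right), 4–1 at x≈140.0 (right) → 2 crossings.
West: 2–3 at x≈116.7 (right), 5–6 at x≈183.8 (right) → 2 crossings.
South: 4–5 at x≈71.1 (left), 7–1 at x≈169.3 (right) → 1 crossing.
Only South has an odd count, so the point is inside South.

South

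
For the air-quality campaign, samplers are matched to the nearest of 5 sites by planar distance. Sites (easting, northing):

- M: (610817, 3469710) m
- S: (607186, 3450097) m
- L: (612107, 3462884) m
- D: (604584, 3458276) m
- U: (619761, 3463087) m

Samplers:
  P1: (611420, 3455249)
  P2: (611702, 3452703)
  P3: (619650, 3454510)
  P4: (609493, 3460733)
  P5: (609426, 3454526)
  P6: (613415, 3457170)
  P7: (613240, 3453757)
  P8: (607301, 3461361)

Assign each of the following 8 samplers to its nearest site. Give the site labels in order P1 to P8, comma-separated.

P1 → S (d²=44469860.00)
P2 → S (d²=27185492.00)
P3 → U (d²=73577250.00)
P4 → L (d²=11459797.00)
P5 → S (d²=24633641.00)
P6 → L (d²=34360660.00)
P7 → S (d²=50046516.00)
P8 → D (d²=16899314.00)

S, S, U, L, S, L, S, D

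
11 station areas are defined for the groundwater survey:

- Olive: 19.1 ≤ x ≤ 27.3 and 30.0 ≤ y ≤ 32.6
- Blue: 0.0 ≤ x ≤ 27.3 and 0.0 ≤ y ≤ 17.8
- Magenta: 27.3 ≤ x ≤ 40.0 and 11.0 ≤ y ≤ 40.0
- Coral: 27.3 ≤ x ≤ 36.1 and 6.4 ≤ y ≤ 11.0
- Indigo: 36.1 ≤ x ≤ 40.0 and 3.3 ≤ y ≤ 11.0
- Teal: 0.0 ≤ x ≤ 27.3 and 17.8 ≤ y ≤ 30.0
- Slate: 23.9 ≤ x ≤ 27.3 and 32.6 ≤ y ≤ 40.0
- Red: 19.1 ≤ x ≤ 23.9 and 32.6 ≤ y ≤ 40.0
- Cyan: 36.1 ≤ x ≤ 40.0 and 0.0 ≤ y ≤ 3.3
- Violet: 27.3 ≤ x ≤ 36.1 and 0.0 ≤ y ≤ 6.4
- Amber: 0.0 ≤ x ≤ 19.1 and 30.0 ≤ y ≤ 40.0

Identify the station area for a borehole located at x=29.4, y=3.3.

The point has x = 29.4 and y = 3.3.
Only Violet satisfies 27.3 ≤ x ≤ 36.1 and 0.0 ≤ y ≤ 6.4.

Violet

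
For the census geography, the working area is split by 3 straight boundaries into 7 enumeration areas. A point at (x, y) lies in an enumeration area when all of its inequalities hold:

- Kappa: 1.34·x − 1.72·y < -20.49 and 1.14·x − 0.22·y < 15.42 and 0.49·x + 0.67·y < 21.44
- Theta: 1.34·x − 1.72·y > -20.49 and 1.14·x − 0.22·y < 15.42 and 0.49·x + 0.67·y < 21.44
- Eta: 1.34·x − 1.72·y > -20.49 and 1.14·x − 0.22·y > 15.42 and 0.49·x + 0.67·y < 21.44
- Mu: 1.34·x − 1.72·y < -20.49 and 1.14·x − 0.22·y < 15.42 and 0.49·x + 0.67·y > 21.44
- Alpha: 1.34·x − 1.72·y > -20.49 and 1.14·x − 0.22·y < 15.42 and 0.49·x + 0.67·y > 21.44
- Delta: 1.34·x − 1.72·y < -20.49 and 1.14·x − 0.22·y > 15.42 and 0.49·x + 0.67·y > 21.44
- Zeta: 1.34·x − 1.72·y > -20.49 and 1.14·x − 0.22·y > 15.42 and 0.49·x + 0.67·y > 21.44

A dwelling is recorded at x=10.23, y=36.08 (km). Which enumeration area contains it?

1.34·10.23 − 1.72·36.08 = -48.349, which is < -20.49
1.14·10.23 − 0.22·36.08 = 3.725, which is < 15.42
0.49·10.23 + 0.67·36.08 = 29.186, which is > 21.44
This sign pattern matches Mu.

Mu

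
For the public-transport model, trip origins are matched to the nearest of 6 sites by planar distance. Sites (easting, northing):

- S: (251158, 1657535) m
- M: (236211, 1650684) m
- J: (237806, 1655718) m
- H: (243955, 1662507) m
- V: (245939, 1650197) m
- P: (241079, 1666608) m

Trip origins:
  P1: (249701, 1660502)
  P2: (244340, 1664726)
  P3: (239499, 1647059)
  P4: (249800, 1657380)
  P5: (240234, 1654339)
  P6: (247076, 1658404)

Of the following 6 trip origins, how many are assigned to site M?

1

P1 → S
P2 → H
P3 → M
P4 → S
P5 → J
P6 → S
1 of the 6 goes to M.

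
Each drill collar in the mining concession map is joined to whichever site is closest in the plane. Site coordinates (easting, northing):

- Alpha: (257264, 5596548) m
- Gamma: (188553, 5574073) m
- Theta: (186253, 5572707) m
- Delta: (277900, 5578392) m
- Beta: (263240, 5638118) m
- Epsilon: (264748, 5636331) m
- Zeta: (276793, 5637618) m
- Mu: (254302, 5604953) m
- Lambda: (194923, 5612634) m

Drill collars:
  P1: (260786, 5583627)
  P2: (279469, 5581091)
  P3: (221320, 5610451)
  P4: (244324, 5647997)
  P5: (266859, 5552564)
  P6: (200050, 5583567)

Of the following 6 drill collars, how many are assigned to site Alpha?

P1 → Alpha
P2 → Delta
P3 → Lambda
P4 → Beta
P5 → Delta
P6 → Gamma
1 of the 6 goes to Alpha.

1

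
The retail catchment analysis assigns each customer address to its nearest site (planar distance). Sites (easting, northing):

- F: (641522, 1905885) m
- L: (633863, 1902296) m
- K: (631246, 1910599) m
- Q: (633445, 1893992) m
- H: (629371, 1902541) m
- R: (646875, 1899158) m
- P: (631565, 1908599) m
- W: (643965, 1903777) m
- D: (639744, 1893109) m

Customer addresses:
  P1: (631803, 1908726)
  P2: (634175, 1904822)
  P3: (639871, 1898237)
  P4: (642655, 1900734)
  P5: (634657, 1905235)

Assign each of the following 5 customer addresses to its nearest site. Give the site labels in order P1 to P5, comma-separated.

P, L, D, W, L

P1 → P (d²=72773.00)
P2 → L (d²=6478020.00)
P3 → D (d²=26312513.00)
P4 → W (d²=10975949.00)
P5 → L (d²=9268157.00)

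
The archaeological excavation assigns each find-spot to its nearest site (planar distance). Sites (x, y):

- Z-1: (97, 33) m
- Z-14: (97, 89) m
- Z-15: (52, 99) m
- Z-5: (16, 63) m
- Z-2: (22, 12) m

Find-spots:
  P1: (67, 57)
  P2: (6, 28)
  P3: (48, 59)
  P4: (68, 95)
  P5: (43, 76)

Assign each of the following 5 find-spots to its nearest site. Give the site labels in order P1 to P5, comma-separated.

P1 → Z-1 (d²=1476.00)
P2 → Z-2 (d²=512.00)
P3 → Z-5 (d²=1040.00)
P4 → Z-15 (d²=272.00)
P5 → Z-15 (d²=610.00)

Z-1, Z-2, Z-5, Z-15, Z-15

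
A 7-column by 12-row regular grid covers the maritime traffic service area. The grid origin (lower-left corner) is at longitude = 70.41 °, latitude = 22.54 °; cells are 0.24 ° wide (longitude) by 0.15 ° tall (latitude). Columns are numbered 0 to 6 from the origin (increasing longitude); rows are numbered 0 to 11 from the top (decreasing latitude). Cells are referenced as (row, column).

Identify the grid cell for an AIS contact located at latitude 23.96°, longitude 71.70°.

(2, 5)

Column index: ⌊(71.70 − 70.41) / 0.24⌋ = ⌊5.375⌋ = 5
Row offset from origin: ⌊(23.96 − 22.54) / 0.15⌋ = ⌊9.467⌋ = 9 → row 2 (counted from top)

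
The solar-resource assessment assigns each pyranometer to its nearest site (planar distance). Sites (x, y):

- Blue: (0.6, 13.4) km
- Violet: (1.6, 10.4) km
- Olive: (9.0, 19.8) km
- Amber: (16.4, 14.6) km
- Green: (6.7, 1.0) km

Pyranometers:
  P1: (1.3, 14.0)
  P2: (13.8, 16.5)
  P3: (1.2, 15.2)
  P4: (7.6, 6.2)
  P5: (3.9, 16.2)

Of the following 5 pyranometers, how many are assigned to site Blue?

P1 → Blue
P2 → Amber
P3 → Blue
P4 → Green
P5 → Blue
3 of the 5 go to Blue.

3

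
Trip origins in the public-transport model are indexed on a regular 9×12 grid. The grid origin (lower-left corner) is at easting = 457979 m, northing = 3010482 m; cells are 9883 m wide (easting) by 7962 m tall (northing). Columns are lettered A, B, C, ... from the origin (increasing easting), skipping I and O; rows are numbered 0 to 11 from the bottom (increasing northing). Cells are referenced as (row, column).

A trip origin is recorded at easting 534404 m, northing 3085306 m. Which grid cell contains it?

(9, H)

Column index: ⌊(534404 − 457979) / 9883⌋ = ⌊7.733⌋ = 7 → column H
Row offset from origin: ⌊(3085306 − 3010482) / 7962⌋ = ⌊9.398⌋ = 9 → row 9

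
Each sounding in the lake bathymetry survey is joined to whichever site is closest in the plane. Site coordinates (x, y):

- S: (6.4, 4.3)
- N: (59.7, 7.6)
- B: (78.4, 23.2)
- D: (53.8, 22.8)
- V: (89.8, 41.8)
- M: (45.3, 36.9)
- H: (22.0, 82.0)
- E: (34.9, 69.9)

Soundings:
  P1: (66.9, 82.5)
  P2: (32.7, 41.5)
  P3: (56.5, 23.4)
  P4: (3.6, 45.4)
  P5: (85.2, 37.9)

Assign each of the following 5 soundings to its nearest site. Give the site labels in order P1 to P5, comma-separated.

P1 → E (d²=1182.76)
P2 → M (d²=179.92)
P3 → D (d²=7.65)
P4 → E (d²=1579.94)
P5 → V (d²=36.37)

E, M, D, E, V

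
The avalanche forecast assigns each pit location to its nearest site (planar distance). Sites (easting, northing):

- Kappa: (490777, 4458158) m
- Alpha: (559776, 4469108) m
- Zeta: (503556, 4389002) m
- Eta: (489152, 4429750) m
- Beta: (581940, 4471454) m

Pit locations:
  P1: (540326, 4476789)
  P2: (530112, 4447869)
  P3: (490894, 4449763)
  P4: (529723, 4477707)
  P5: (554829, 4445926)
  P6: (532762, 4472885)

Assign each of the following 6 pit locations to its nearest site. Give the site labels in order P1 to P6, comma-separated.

Alpha, Alpha, Kappa, Alpha, Alpha, Alpha

P1 → Alpha (d²=437300261.00)
P2 → Alpha (d²=1331048017.00)
P3 → Kappa (d²=70489714.00)
P4 → Alpha (d²=977125610.00)
P5 → Alpha (d²=561877933.00)
P6 → Alpha (d²=744021925.00)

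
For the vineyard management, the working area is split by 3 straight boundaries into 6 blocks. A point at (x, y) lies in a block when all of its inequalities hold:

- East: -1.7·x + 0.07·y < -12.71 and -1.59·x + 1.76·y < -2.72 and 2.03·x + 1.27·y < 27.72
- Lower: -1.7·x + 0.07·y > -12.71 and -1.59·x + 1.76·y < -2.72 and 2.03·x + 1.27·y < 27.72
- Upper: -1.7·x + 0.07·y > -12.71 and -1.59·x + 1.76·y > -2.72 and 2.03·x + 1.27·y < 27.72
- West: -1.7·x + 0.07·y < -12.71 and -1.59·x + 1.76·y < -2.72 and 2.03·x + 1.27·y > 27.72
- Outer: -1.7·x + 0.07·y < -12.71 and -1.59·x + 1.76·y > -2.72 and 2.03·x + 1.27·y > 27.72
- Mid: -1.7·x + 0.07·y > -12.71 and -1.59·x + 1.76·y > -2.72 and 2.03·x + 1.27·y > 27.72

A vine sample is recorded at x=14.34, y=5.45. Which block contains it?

-1.7·14.34 + 0.07·5.45 = -23.997, which is < -12.71
-1.59·14.34 + 1.76·5.45 = -13.209, which is < -2.72
2.03·14.34 + 1.27·5.45 = 36.032, which is > 27.72
This sign pattern matches West.

West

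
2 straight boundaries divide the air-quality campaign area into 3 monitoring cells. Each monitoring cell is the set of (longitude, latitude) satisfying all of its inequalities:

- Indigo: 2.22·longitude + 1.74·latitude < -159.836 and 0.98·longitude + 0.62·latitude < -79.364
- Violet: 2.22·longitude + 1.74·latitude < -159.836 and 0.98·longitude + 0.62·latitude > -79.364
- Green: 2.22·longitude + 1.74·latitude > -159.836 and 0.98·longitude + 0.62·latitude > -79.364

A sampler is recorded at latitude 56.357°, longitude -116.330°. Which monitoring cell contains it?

Violet

2.22·-116.330 + 1.74·56.357 = -160.191, which is < -159.836
0.98·-116.330 + 0.62·56.357 = -79.062, which is > -79.364
This sign pattern matches Violet.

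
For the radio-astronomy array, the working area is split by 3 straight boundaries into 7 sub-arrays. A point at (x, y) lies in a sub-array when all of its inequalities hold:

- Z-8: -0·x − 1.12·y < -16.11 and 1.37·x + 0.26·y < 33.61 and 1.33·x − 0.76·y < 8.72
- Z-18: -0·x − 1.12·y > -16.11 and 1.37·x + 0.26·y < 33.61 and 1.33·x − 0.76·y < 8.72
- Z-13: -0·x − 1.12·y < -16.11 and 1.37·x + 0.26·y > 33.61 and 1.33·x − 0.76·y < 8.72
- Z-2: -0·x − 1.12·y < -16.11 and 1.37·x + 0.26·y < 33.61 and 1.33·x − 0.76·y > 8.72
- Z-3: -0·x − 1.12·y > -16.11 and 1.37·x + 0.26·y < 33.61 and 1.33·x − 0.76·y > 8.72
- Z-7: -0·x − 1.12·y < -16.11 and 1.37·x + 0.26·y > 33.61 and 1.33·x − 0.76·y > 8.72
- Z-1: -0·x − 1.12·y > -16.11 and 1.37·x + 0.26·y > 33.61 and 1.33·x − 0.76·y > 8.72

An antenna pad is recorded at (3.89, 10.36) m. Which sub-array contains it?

-0·3.89 − 1.12·10.36 = -11.603, which is > -16.11
1.37·3.89 + 0.26·10.36 = 8.023, which is < 33.61
1.33·3.89 − 0.76·10.36 = -2.700, which is < 8.72
This sign pattern matches Z-18.

Z-18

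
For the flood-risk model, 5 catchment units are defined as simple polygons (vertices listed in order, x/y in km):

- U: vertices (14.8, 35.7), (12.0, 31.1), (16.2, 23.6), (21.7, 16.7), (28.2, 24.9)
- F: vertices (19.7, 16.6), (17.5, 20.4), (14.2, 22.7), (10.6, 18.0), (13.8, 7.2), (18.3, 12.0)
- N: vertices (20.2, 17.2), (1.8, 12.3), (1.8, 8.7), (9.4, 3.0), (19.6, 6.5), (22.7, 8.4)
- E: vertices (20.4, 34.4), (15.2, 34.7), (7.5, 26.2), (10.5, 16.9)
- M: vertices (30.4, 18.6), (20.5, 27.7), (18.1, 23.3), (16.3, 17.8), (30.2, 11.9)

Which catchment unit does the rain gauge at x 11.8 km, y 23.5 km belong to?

E

Cast a ray rightward from (11.8, 23.5). For each polygon, the edges (by vertex number in listed order) whose endpoints lie on opposite sides of y = 23.5, where each meets that height, and whether that is right or left of the point:
U: 3–4 at x≈16.28 (right), 4–5 at x≈27.09 (right) → 2 crossings.
F: no edge straddles that height → 0 crossings.
N: no edge straddles that height → 0 crossings.
E: 3–4 at x≈8.37 (left), 4–1 at x≈14.23 (right) → 1 crossing.
M: 1–2 at x≈25.07 (right), 2–3 at x≈18.21 (right) → 2 crossings.
Only E has an odd count, so the point is inside E.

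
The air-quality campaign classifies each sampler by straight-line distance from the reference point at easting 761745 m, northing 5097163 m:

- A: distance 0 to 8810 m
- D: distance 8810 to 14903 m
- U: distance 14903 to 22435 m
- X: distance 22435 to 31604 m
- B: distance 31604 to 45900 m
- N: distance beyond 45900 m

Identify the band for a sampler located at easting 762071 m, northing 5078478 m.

Distance = √((762071−761745)² + (5078478−5097163)²) = √(106276.000 + 349129225.000) = 18687.844 m.
14903 ≤ 18687.844 < 22435 → U.

U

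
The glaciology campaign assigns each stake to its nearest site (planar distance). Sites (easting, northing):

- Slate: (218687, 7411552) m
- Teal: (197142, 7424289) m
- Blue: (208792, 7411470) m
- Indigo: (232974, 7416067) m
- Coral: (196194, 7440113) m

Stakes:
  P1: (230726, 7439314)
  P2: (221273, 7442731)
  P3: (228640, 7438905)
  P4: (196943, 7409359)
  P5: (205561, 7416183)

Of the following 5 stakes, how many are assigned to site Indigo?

P1 → Indigo
P2 → Coral
P3 → Indigo
P4 → Blue
P5 → Blue
2 of the 5 go to Indigo.

2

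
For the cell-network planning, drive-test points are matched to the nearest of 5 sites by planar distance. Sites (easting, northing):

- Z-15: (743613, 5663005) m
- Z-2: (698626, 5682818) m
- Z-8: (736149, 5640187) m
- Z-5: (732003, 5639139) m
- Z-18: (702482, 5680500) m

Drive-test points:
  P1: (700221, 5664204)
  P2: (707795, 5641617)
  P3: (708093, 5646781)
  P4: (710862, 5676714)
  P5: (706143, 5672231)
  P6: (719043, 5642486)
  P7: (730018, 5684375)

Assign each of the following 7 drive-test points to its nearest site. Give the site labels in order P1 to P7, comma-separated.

P1 → Z-18 (d²=270671737.00)
P2 → Z-5 (d²=592167748.00)
P3 → Z-5 (d²=630088264.00)
P4 → Z-18 (d²=84558196.00)
P5 → Z-18 (d²=81779282.00)
P6 → Z-5 (d²=179164009.00)
P7 → Z-15 (d²=641500925.00)

Z-18, Z-5, Z-5, Z-18, Z-18, Z-5, Z-15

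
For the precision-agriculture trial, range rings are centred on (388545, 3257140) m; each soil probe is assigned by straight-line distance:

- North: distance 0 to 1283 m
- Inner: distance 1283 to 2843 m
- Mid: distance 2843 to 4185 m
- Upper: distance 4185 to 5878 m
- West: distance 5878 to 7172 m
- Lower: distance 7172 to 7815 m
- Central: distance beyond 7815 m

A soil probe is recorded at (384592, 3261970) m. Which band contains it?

Distance = √((384592−388545)² + (3261970−3257140)²) = √(15626209.000 + 23328900.000) = 6241.403 m.
5878 ≤ 6241.403 < 7172 → West.

West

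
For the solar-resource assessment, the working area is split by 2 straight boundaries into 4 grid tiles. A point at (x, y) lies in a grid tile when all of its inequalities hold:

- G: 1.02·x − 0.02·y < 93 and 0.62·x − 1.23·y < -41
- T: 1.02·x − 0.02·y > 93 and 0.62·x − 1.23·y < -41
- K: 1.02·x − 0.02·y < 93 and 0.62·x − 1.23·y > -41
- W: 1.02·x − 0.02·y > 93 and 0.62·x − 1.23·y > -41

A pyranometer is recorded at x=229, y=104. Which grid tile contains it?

W

1.02·229 − 0.02·104 = 231.500, which is > 93
0.62·229 − 1.23·104 = 14.060, which is > -41
This sign pattern matches W.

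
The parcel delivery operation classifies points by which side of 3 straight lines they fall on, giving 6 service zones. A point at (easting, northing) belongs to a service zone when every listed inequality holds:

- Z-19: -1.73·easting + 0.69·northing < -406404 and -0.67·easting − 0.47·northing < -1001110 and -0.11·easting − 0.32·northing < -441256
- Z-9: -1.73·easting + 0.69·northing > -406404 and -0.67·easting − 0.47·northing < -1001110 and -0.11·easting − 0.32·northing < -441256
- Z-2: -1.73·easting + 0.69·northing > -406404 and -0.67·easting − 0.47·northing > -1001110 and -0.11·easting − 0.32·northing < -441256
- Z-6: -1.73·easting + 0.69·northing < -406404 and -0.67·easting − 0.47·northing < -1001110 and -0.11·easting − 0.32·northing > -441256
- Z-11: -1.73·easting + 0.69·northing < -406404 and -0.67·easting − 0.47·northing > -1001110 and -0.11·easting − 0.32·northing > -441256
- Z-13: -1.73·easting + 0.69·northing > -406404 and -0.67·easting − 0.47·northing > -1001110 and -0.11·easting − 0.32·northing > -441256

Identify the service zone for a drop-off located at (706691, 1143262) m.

Z-19

-1.73·706691 + 0.69·1143262 = -433724.650, which is < -406404
-0.67·706691 − 0.47·1143262 = -1010816.110, which is < -1001110
-0.11·706691 − 0.32·1143262 = -443579.850, which is < -441256
This sign pattern matches Z-19.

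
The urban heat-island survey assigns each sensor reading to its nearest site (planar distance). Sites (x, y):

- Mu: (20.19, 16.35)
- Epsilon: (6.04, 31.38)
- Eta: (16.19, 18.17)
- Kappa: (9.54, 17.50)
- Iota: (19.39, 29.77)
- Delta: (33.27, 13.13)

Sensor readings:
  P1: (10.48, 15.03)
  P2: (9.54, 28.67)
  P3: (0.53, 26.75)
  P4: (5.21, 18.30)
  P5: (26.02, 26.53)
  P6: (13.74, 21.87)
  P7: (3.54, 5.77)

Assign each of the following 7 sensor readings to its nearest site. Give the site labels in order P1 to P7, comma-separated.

P1 → Kappa (d²=6.98)
P2 → Epsilon (d²=19.59)
P3 → Epsilon (d²=51.80)
P4 → Kappa (d²=19.39)
P5 → Iota (d²=54.45)
P6 → Eta (d²=19.69)
P7 → Kappa (d²=173.59)

Kappa, Epsilon, Epsilon, Kappa, Iota, Eta, Kappa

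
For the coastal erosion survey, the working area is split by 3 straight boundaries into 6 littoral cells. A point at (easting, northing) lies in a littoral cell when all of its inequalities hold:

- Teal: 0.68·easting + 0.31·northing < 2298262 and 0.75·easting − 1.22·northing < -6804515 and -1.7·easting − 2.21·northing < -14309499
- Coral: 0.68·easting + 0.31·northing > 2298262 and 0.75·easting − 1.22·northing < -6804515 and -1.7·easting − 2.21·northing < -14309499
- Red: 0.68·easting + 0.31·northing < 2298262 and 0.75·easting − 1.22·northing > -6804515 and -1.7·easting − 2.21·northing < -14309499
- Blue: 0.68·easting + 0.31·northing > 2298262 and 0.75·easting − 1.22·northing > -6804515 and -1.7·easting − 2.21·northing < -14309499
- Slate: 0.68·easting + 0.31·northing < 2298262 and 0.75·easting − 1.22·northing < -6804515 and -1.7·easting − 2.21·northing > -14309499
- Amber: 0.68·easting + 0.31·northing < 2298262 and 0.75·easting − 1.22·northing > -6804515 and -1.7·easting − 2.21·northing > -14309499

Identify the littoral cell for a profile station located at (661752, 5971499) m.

Blue

0.68·661752 + 0.31·5971499 = 2301156.050, which is > 2298262
0.75·661752 − 1.22·5971499 = -6788914.780, which is > -6804515
-1.7·661752 − 2.21·5971499 = -14321991.190, which is < -14309499
This sign pattern matches Blue.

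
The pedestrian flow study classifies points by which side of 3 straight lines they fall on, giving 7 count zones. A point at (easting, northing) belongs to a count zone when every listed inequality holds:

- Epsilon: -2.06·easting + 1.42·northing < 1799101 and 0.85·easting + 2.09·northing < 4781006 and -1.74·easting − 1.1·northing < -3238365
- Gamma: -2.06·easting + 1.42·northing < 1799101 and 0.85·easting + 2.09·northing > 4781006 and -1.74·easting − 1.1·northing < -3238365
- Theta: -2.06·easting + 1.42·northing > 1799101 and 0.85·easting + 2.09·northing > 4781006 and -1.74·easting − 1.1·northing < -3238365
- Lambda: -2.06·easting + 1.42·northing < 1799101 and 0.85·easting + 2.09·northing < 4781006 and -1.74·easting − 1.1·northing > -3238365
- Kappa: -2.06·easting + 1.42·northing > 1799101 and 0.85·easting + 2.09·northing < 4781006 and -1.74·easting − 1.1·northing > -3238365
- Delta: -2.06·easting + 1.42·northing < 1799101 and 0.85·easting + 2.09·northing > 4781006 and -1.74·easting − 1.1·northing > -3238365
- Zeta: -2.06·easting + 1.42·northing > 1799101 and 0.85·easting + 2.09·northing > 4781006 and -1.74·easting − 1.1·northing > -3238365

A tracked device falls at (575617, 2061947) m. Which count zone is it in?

Gamma

-2.06·575617 + 1.42·2061947 = 1742193.720, which is < 1799101
0.85·575617 + 2.09·2061947 = 4798743.680, which is > 4781006
-1.74·575617 − 1.1·2061947 = -3269715.280, which is < -3238365
This sign pattern matches Gamma.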